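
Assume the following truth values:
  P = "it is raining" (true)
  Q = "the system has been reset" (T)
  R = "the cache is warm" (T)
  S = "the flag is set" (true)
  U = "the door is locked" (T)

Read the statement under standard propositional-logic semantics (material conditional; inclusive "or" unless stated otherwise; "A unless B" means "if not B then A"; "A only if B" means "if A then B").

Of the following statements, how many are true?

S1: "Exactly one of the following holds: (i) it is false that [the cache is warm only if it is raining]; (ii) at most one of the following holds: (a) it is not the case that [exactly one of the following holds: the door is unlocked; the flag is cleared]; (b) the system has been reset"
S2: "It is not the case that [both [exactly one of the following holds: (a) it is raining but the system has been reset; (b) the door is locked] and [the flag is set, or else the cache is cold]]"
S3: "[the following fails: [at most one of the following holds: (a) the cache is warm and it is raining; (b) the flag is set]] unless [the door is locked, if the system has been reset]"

2

S1: Parsed as not (R -> P) xor (not (not U xor not S) nand Q)

R -> P = True -> True = True
not (R -> P) = not True = False
not U = not True = False
not S = not True = False
not U xor not S = False xor False = False
not (not U xor not S) = not False = True
not (not U xor not S) nand Q = True nand True = False
not (R -> P) xor (not (not U xor not S) nand Q) = False xor False = False
Thus S1 is false.

S2: Formalization: not (((P and Q) xor U) and (S or not R))

P and Q = True and True = True
(P and Q) xor U = True xor True = False
not R = not True = False
S or not R = True or False = True
((P and Q) xor U) and (S or not R) = False and True = False
not (((P and Q) xor U) and (S or not R)) = not False = True
So S2 is true.

S3: This is not ((R and P) nand S) or (Q -> U).

R and P = True and True = True
(R and P) nand S = True nand True = False
not ((R and P) nand S) = not False = True
Q -> U = True -> True = True
not ((R and P) nand S) or (Q -> U) = True or True = True
Hence S3 is true.

Count: 2.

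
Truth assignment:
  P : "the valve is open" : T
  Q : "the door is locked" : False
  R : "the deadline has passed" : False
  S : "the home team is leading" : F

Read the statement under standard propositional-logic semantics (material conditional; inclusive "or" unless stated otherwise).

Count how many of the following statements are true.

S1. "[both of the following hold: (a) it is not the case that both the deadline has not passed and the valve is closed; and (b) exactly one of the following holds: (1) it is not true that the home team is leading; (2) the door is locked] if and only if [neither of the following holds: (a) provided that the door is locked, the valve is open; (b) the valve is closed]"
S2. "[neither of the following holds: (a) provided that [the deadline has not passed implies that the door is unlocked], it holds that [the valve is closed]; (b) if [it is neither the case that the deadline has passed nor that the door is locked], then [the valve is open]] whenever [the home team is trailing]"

0

S1: This is ((¬R ↑ ¬P) ∧ (¬S ⊕ Q)) ↔ ((Q → P) ↓ ¬P).

¬R = ¬F = T
¬P = ¬T = F
¬R ↑ ¬P = T ↑ F = T
¬S = ¬F = T
¬S ⊕ Q = T ⊕ F = T
(¬R ↑ ¬P) ∧ (¬S ⊕ Q) = T ∧ T = T
Q → P = F → T = T
¬P = ¬T = F
(Q → P) ↓ ¬P = T ↓ F = F
((¬R ↑ ¬P) ∧ (¬S ⊕ Q)) ↔ ((Q → P) ↓ ¬P) = T ↔ F = F
So S1 is false.

S2: This is ¬S → (((¬R → ¬Q) → ¬P) ↓ ((R ↓ Q) → P)).

¬S = ¬F = T
¬R = ¬F = T
¬Q = ¬F = T
¬R → ¬Q = T → T = T
¬P = ¬T = F
(¬R → ¬Q) → ¬P = T → F = F
R ↓ Q = F ↓ F = T
(R ↓ Q) → P = T → T = T
((¬R → ¬Q) → ¬P) ↓ ((R ↓ Q) → P) = F ↓ T = F
¬S → (((¬R → ¬Q) → ¬P) ↓ ((R ↓ Q) → P)) = T → F = F
Thus S2 is false.

Count: 0.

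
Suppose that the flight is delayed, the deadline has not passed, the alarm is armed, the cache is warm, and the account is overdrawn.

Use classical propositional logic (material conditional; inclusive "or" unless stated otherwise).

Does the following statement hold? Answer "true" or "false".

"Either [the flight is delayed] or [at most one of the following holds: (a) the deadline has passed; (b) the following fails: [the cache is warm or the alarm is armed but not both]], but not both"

Let M = "the flight is delayed" (T), P = "the deadline has passed" (F), L = "the cache is warm" (T), D = "the alarm is armed" (T).
Parsed as M ⊕ (P ↑ ¬(L ⊕ D))

L ⊕ D = T ⊕ T = F
¬(L ⊕ D) = ¬F = T
P ↑ ¬(L ⊕ D) = F ↑ T = T
M ⊕ (P ↑ ¬(L ⊕ D)) = T ⊕ T = F

false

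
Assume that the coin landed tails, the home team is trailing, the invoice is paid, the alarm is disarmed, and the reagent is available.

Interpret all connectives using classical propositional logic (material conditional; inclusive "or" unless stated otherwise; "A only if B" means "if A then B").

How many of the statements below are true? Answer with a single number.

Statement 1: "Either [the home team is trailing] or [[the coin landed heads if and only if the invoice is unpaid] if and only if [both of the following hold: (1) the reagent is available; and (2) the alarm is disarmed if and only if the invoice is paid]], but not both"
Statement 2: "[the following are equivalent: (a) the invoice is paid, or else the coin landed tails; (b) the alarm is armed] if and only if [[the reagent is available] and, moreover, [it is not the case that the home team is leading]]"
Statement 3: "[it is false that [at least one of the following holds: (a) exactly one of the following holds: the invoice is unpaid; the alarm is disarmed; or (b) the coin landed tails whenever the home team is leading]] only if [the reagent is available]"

1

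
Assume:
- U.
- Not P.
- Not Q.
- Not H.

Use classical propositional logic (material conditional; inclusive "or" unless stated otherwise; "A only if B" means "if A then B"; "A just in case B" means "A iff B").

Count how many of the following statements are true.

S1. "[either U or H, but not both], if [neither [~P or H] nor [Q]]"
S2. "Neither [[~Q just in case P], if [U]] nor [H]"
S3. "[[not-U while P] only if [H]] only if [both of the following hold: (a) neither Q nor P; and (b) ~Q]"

S1: This is ((¬P ∨ H) ↓ Q) → (U ⊕ H).

¬P = ¬F = T
¬P ∨ H = T ∨ F = T
(¬P ∨ H) ↓ Q = T ↓ F = F
U ⊕ H = T ⊕ F = T
((¬P ∨ H) ↓ Q) → (U ⊕ H) = F → T = T
So S1 is true.

S2: Parsed as (U → (¬Q ↔ P)) ↓ H

¬Q = ¬F = T
¬Q ↔ P = T ↔ F = F
U → (¬Q ↔ P) = T → F = F
(U → (¬Q ↔ P)) ↓ H = F ↓ F = T
Hence S2 is true.

S3: Parsed as ((¬U ∧ P) → H) → ((Q ↓ P) ∧ ¬Q)

¬U = ¬T = F
¬U ∧ P = F ∧ F = F
(¬U ∧ P) → H = F → F = T
Q ↓ P = F ↓ F = T
¬Q = ¬F = T
(Q ↓ P) ∧ ¬Q = T ∧ T = T
((¬U ∧ P) → H) → ((Q ↓ P) ∧ ¬Q) = T → T = T
So S3 is true.

3 of the 3 statements are true.

3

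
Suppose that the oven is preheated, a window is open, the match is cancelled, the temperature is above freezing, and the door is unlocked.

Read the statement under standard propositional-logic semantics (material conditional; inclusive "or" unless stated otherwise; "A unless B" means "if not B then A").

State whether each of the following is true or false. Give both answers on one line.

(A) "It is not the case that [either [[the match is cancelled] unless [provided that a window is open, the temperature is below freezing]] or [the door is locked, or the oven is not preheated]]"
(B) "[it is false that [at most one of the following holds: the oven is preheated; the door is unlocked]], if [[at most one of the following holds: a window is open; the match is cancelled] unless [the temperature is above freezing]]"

(A) F; (B) T

Let R = "the match is cancelled" (True), Q = "a window is open" (True), S = "the temperature is below freezing" (False), U = "the door is locked" (False), P = "the oven is preheated" (True).

(A): Formalization: not ((R or (Q -> S)) or (U or not P))

Q -> S = True -> False = False
R or (Q -> S) = True or False = True
not P = not True = False
U or not P = False or False = False
(R or (Q -> S)) or (U or not P) = True or False = True
not ((R or (Q -> S)) or (U or not P)) = not True = False
Hence (A) is false.

(B): In symbols: ((Q nand R) or not S) -> not (P nand not U)

Q nand R = True nand True = False
not S = not False = True
(Q nand R) or not S = False or True = True
not U = not False = True
P nand not U = True nand True = False
not (P nand not U) = not False = True
((Q nand R) or not S) -> not (P nand not U) = True -> True = True
So (B) is true.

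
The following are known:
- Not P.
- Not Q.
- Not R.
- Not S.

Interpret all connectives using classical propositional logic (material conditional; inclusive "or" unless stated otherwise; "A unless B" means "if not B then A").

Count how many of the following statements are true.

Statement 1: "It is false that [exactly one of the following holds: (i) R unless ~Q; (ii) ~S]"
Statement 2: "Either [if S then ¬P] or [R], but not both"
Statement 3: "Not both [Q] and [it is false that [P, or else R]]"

3

Statement 1: Parsed as ¬((R ∨ ¬Q) ⊕ ¬S)

¬Q = ¬F = T
R ∨ ¬Q = F ∨ T = T
¬S = ¬F = T
(R ∨ ¬Q) ⊕ ¬S = T ⊕ T = F
¬((R ∨ ¬Q) ⊕ ¬S) = ¬F = T
So Statement 1 is true.

Statement 2: In symbols: (S → ¬P) ⊕ R

¬P = ¬F = T
S → ¬P = F → T = T
(S → ¬P) ⊕ R = T ⊕ F = T
So Statement 2 is true.

Statement 3: Parsed as Q ↑ ¬(P ∨ R)

P ∨ R = F ∨ F = F
¬(P ∨ R) = ¬F = T
Q ↑ ¬(P ∨ R) = F ↑ T = T
Hence Statement 3 is true.

Count: 3.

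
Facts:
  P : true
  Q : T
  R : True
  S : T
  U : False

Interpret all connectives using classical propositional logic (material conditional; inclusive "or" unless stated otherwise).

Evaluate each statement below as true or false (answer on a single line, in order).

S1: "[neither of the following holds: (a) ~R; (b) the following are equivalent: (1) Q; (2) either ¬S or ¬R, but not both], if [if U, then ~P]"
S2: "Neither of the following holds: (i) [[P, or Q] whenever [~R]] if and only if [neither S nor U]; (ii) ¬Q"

S1 true, S2 true

S1: Formalization: (U -> ~P) -> (~R nor (Q <-> (~S xor ~R)))

~P = ~T = F
U -> ~P = F -> F = T
~R = ~T = F
~S = ~T = F
~R = ~T = F
~S xor ~R = F xor F = F
Q <-> (~S xor ~R) = T <-> F = F
~R nor (Q <-> (~S xor ~R)) = F nor F = T
(U -> ~P) -> (~R nor (Q <-> (~S xor ~R))) = T -> T = T
Thus S1 is true.

S2: This is ((~R -> (P | Q)) <-> (S nor U)) nor ~Q.

~R = ~T = F
P | Q = T | T = T
~R -> (P | Q) = F -> T = T
S nor U = T nor F = F
(~R -> (P | Q)) <-> (S nor U) = T <-> F = F
~Q = ~T = F
((~R -> (P | Q)) <-> (S nor U)) nor ~Q = F nor F = T
So S2 is true.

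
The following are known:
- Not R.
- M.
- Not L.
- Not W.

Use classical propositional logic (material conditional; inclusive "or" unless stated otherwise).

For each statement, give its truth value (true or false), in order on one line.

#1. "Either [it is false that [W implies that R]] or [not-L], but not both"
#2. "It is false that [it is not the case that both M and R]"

#1 True, #2 False

#1: Formalization: not (W -> R) xor not L

W -> R = False -> False = True
not (W -> R) = not True = False
not L = not False = True
not (W -> R) xor not L = False xor True = True
So #1 is true.

#2: This is not (M nand R).

M nand R = True nand False = True
not (M nand R) = not True = False
Thus #2 is false.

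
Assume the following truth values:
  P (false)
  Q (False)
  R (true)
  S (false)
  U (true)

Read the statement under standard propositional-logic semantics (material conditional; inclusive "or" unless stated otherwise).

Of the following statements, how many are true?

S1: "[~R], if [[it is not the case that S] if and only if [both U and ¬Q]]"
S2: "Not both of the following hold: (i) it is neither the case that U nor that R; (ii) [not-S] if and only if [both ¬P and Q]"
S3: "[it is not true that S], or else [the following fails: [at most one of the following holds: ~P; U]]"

S1: Parsed as (not S iff (U and not Q)) -> not R

not S = not False = True
not Q = not False = True
U and not Q = True and True = True
not S iff (U and not Q) = True iff True = True
not R = not True = False
(not S iff (U and not Q)) -> not R = True -> False = False
Thus S1 is false.

S2: Parsed as (U nor R) nand (not S iff (not P and Q))

U nor R = True nor True = False
not S = not False = True
not P = not False = True
not P and Q = True and False = False
not S iff (not P and Q) = True iff False = False
(U nor R) nand (not S iff (not P and Q)) = False nand False = True
So S2 is true.

S3: In symbols: not S or not (not P nand U)

not S = not False = True
not P = not False = True
not P nand U = True nand True = False
not (not P nand U) = not False = True
not S or not (not P nand U) = True or True = True
Hence S3 is true.

Count: 2.

2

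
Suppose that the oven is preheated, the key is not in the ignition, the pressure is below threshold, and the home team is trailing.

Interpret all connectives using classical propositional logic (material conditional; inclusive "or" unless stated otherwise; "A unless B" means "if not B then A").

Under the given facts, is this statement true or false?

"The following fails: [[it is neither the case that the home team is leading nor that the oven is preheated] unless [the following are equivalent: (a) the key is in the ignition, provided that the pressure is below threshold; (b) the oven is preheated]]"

Let S = "the home team is leading" (F), P = "the oven is preheated" (T), R = "the pressure is above threshold" (F), Q = "the key is in the ignition" (F).
This is ~((S nor P) | ((~R -> Q) <-> P)).

S nor P = F nor T = F
~R = ~F = T
~R -> Q = T -> F = F
(~R -> Q) <-> P = F <-> T = F
(S nor P) | ((~R -> Q) <-> P) = F | F = F
~((S nor P) | ((~R -> Q) <-> P)) = ~F = T

True.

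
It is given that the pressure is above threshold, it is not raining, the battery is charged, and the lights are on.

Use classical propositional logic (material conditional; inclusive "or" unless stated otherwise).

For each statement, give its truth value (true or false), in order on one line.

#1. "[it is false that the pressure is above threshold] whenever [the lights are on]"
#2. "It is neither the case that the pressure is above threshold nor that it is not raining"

#1 false, #2 false

Let S = "the lights are on" (T), P = "the pressure is above threshold" (T), Q = "it is raining" (F).

#1: Parsed as S → ¬P

¬P = ¬T = F
S → ¬P = T → F = F
Hence #1 is false.

#2: Parsed as P ↓ ¬Q

¬Q = ¬F = T
P ↓ ¬Q = T ↓ T = F
Thus #2 is false.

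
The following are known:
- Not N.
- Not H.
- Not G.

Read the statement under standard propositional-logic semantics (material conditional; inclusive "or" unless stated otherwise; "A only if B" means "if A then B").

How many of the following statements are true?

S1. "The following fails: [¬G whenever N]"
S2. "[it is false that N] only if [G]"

0

S1: Formalization: ¬(N → ¬G)

¬G = ¬F = T
N → ¬G = F → T = T
¬(N → ¬G) = ¬T = F
Hence S1 is false.

S2: Parsed as ¬N → G

¬N = ¬F = T
¬N → G = T → F = F
Thus S2 is false.

0 of the 2 statements are true (none).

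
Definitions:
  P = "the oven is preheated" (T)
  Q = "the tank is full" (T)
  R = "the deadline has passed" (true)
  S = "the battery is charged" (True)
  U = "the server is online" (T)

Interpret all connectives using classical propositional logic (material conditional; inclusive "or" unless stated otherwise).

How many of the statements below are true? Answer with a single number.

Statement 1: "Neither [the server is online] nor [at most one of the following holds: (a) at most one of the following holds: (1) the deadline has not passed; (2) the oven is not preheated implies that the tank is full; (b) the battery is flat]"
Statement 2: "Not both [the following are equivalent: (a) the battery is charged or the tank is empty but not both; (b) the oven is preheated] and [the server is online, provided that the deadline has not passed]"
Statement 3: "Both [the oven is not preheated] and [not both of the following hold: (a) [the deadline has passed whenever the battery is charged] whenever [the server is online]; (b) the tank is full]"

0

Statement 1: Parsed as U nor ((~R nand (~P -> Q)) nand ~S)

~R = ~T = F
~P = ~T = F
~P -> Q = F -> T = T
~R nand (~P -> Q) = F nand T = T
~S = ~T = F
(~R nand (~P -> Q)) nand ~S = T nand F = T
U nor ((~R nand (~P -> Q)) nand ~S) = T nor T = F
Hence Statement 1 is false.

Statement 2: Parsed as ((S xor ~Q) <-> P) nand (~R -> U)

~Q = ~T = F
S xor ~Q = T xor F = T
(S xor ~Q) <-> P = T <-> T = T
~R = ~T = F
~R -> U = F -> T = T
((S xor ~Q) <-> P) nand (~R -> U) = T nand T = F
Thus Statement 2 is false.

Statement 3: In symbols: ~P & ((U -> (S -> R)) nand Q)

~P = ~T = F
S -> R = T -> T = T
U -> (S -> R) = T -> T = T
(U -> (S -> R)) nand Q = T nand T = F
~P & ((U -> (S -> R)) nand Q) = F & F = F
So Statement 3 is false.

True statements: 0 (none).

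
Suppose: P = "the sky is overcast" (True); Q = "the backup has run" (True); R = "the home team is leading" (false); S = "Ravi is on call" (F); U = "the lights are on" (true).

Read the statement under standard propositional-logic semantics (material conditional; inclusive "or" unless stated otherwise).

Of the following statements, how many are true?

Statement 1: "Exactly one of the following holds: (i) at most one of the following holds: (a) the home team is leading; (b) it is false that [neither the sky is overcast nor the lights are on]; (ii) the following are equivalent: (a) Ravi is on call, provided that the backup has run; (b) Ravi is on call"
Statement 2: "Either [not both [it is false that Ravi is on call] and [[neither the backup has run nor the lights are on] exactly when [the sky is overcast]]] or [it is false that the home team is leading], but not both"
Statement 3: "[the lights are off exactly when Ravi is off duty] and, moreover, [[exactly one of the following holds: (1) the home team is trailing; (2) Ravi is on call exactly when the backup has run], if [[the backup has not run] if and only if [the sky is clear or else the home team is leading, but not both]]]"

Statement 1: This is (R ↑ ¬(P ↓ U)) ⊕ ((Q → S) ↔ S).

P ↓ U = T ↓ T = F
¬(P ↓ U) = ¬F = T
R ↑ ¬(P ↓ U) = F ↑ T = T
Q → S = T → F = F
(Q → S) ↔ S = F ↔ F = T
(R ↑ ¬(P ↓ U)) ⊕ ((Q → S) ↔ S) = T ⊕ T = F
Hence Statement 1 is false.

Statement 2: Parsed as (¬S ↑ ((Q ↓ U) ↔ P)) ⊕ ¬R

¬S = ¬F = T
Q ↓ U = T ↓ T = F
(Q ↓ U) ↔ P = F ↔ T = F
¬S ↑ ((Q ↓ U) ↔ P) = T ↑ F = T
¬R = ¬F = T
(¬S ↑ ((Q ↓ U) ↔ P)) ⊕ ¬R = T ⊕ T = F
Hence Statement 2 is false.

Statement 3: This is (¬U ↔ ¬S) ∧ ((¬Q ↔ (¬P ⊕ R)) → (¬R ⊕ (S ↔ Q))).

¬U = ¬T = F
¬S = ¬F = T
¬U ↔ ¬S = F ↔ T = F
¬Q = ¬T = F
¬P = ¬T = F
¬P ⊕ R = F ⊕ F = F
¬Q ↔ (¬P ⊕ R) = F ↔ F = T
¬R = ¬F = T
S ↔ Q = F ↔ T = F
¬R ⊕ (S ↔ Q) = T ⊕ F = T
(¬Q ↔ (¬P ⊕ R)) → (¬R ⊕ (S ↔ Q)) = T → T = T
(¬U ↔ ¬S) ∧ ((¬Q ↔ (¬P ⊕ R)) → (¬R ⊕ (S ↔ Q))) = F ∧ T = F
So Statement 3 is false.

0 of the 3 statements are true (none).

0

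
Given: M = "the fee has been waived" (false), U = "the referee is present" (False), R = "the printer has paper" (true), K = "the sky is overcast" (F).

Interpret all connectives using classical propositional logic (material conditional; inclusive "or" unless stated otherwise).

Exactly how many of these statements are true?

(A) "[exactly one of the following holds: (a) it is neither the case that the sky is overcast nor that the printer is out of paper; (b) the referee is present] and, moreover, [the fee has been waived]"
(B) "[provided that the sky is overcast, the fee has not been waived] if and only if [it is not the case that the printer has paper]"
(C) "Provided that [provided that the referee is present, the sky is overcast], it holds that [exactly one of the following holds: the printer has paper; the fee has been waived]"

1

(A): Formalization: ((K nor ~R) xor U) & M

~R = ~T = F
K nor ~R = F nor F = T
(K nor ~R) xor U = T xor F = T
((K nor ~R) xor U) & M = T & F = F
Thus (A) is false.

(B): This is (K -> ~M) <-> ~R.

~M = ~F = T
K -> ~M = F -> T = T
~R = ~T = F
(K -> ~M) <-> ~R = T <-> F = F
Thus (B) is false.

(C): In symbols: (U -> K) -> (R xor M)

U -> K = F -> F = T
R xor M = T xor F = T
(U -> K) -> (R xor M) = T -> T = T
So (C) is true.

Count: 1.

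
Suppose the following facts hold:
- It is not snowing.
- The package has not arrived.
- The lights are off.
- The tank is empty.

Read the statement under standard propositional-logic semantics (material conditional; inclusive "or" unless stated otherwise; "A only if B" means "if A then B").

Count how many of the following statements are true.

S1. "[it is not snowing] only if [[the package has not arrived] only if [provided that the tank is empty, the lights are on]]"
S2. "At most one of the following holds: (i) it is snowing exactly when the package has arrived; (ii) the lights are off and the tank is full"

1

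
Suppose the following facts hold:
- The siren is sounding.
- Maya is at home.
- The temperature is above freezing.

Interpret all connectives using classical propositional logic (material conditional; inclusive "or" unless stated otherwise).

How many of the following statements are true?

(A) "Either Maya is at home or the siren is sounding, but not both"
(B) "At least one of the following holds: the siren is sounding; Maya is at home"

1

Let Q = "Maya is at home" (T), P = "the siren is sounding" (T).

(A): Formalization: Q ⊕ P

Q ⊕ P = T ⊕ T = F
So (A) is false.

(B): Formalization: P ∨ Q

P ∨ Q = T ∨ T = T
Thus (B) is true.

1 of the 2 statements is true ((B)).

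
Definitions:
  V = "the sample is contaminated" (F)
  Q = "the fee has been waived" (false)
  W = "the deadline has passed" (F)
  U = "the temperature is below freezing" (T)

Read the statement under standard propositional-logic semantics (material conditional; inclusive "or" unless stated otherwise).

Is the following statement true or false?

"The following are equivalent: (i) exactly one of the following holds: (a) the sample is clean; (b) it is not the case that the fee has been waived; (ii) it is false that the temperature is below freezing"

The statement is true.

Values: V=F, Q=F, U=T.
In symbols: (~V xor ~Q) <-> ~U

~V = ~F = T
~Q = ~F = T
~V xor ~Q = T xor T = F
~U = ~T = F
(~V xor ~Q) <-> ~U = F <-> F = T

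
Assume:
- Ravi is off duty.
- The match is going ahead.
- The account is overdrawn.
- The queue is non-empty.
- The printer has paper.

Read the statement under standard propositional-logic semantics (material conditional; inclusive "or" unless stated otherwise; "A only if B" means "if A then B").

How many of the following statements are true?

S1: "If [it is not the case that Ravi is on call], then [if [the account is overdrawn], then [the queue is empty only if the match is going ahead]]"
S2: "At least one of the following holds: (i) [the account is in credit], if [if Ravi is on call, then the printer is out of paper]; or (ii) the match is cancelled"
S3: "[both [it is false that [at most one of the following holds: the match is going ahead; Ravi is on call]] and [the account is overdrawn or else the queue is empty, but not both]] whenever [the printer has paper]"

1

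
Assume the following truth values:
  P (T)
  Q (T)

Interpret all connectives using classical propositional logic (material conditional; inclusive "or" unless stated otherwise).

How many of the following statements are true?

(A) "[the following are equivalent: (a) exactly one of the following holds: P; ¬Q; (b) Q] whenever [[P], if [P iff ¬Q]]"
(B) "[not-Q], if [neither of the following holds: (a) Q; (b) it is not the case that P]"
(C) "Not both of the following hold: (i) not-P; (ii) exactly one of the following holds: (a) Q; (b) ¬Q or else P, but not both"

(A): Parsed as ((P ↔ ¬Q) → P) → ((P ⊕ ¬Q) ↔ Q)

¬Q = ¬T = F
P ↔ ¬Q = T ↔ F = F
(P ↔ ¬Q) → P = F → T = T
¬Q = ¬T = F
P ⊕ ¬Q = T ⊕ F = T
(P ⊕ ¬Q) ↔ Q = T ↔ T = T
((P ↔ ¬Q) → P) → ((P ⊕ ¬Q) ↔ Q) = T → T = T
Hence (A) is true.

(B): Parsed as (Q ↓ ¬P) → ¬Q

¬P = ¬T = F
Q ↓ ¬P = T ↓ F = F
¬Q = ¬T = F
(Q ↓ ¬P) → ¬Q = F → F = T
Hence (B) is true.

(C): In symbols: ¬P ↑ (Q ⊕ (¬Q ⊕ P))

¬P = ¬T = F
¬Q = ¬T = F
¬Q ⊕ P = F ⊕ T = T
Q ⊕ (¬Q ⊕ P) = T ⊕ T = F
¬P ↑ (Q ⊕ (¬Q ⊕ P)) = F ↑ F = T
So (C) is true.

Count: 3.

3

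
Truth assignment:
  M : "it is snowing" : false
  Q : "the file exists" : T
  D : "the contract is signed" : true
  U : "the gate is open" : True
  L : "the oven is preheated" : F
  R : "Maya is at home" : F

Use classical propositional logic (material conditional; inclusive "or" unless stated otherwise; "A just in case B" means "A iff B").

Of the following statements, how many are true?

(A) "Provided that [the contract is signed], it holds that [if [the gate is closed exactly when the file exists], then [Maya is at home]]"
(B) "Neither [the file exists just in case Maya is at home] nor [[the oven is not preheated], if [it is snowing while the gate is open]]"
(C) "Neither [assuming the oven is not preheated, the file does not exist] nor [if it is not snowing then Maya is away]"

(A): Parsed as D -> ((not U iff Q) -> R)

not U = not True = False
not U iff Q = False iff True = False
(not U iff Q) -> R = False -> False = True
D -> ((not U iff Q) -> R) = True -> True = True
Hence (A) is true.

(B): Parsed as (Q iff R) nor ((M and U) -> not L)

Q iff R = True iff False = False
M and U = False and True = False
not L = not False = True
(M and U) -> not L = False -> True = True
(Q iff R) nor ((M and U) -> not L) = False nor True = False
Thus (B) is false.

(C): This is (not L -> not Q) nor (not M -> not R).

not L = not False = True
not Q = not True = False
not L -> not Q = True -> False = False
not M = not False = True
not R = not False = True
not M -> not R = True -> True = True
(not L -> not Q) nor (not M -> not R) = False nor True = False
Hence (C) is false.

1 of the 3 statements is true ((A)).

1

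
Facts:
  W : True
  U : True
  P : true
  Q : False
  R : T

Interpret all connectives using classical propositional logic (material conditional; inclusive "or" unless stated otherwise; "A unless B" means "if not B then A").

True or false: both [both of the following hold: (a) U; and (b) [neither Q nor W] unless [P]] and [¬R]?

Formalization: (U and ((Q nor W) or P)) and not R

Q nor W = False nor True = False
(Q nor W) or P = False or True = True
U and ((Q nor W) or P) = True and True = True
not R = not True = False
(U and ((Q nor W) or P)) and not R = True and False = False

false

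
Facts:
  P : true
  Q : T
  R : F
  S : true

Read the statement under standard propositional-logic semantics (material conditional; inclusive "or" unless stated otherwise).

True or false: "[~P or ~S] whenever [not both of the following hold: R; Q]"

This is (R nand Q) -> (not P or not S).

R nand Q = False nand True = True
not P = not True = False
not S = not True = False
not P or not S = False or False = False
(R nand Q) -> (not P or not S) = True -> False = False

The statement is false.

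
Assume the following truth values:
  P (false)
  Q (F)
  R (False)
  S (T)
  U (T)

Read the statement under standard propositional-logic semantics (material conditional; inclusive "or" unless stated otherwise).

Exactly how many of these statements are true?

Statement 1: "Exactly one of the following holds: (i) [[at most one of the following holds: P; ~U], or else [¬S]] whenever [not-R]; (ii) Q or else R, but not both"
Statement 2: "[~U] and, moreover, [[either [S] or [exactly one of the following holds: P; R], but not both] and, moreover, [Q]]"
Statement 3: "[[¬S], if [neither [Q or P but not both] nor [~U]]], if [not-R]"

Statement 1: This is (not R -> ((P nand not U) or not S)) xor (Q xor R).

not R = not False = True
not U = not True = False
P nand not U = False nand False = True
not S = not True = False
(P nand not U) or not S = True or False = True
not R -> ((P nand not U) or not S) = True -> True = True
Q xor R = False xor False = False
(not R -> ((P nand not U) or not S)) xor (Q xor R) = True xor False = True
Thus Statement 1 is true.

Statement 2: Formalization: not U and ((S xor (P xor R)) and Q)

not U = not True = False
P xor R = False xor False = False
S xor (P xor R) = True xor False = True
(S xor (P xor R)) and Q = True and False = False
not U and ((S xor (P xor R)) and Q) = False and False = False
Hence Statement 2 is false.

Statement 3: This is not R -> (((Q xor P) nor not U) -> not S).

not R = not False = True
Q xor P = False xor False = False
not U = not True = False
(Q xor P) nor not U = False nor False = True
not S = not True = False
((Q xor P) nor not U) -> not S = True -> False = False
not R -> (((Q xor P) nor not U) -> not S) = True -> False = False
So Statement 3 is false.

1 of the 3 statements is true (Statement 1).

1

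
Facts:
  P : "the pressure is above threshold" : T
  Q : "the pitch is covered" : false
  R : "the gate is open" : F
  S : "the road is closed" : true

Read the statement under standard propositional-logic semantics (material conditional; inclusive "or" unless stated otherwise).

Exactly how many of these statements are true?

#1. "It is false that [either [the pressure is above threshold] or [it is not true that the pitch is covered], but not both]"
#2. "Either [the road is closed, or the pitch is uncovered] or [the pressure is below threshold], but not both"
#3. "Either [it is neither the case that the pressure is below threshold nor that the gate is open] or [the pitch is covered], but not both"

#1: This is ¬(P ⊕ ¬Q).

¬Q = ¬F = T
P ⊕ ¬Q = T ⊕ T = F
¬(P ⊕ ¬Q) = ¬F = T
Hence #1 is true.

#2: In symbols: (S ∨ ¬Q) ⊕ ¬P

¬Q = ¬F = T
S ∨ ¬Q = T ∨ T = T
¬P = ¬T = F
(S ∨ ¬Q) ⊕ ¬P = T ⊕ F = T
Thus #2 is true.

#3: Formalization: (¬P ↓ R) ⊕ Q

¬P = ¬T = F
¬P ↓ R = F ↓ F = T
(¬P ↓ R) ⊕ Q = T ⊕ F = T
Hence #3 is true.

3 of the 3 statements are true (#1, #2, #3).

3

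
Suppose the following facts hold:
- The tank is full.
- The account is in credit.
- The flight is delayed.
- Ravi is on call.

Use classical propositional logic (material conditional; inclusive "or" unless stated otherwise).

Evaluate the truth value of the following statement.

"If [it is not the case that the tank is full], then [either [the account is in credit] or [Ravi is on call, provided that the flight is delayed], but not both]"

Let P = "the tank is full" (T), Q = "the account is overdrawn" (F), R = "the flight is delayed" (T), S = "Ravi is on call" (T).
Parsed as ~P -> (~Q xor (R -> S))

~P = ~T = F
~Q = ~F = T
R -> S = T -> T = T
~Q xor (R -> S) = T xor T = F
~P -> (~Q xor (R -> S)) = F -> F = T

True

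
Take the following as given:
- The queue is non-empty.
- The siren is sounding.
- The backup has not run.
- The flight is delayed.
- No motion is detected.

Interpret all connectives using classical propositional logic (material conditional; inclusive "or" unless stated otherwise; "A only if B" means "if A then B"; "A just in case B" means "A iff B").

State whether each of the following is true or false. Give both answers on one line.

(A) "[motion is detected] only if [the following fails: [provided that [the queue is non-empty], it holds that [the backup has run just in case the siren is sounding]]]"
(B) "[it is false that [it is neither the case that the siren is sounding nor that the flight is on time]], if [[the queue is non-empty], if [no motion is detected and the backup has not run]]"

(A) True; (B) True

Let R = "motion is detected" (False), D = "the queue is empty" (False), M = "the backup has run" (False), P = "the siren is sounding" (True), S = "the flight is delayed" (True).

(A): Formalization: R -> not (not D -> (M iff P))

not D = not False = True
M iff P = False iff True = False
not D -> (M iff P) = True -> False = False
not (not D -> (M iff P)) = not False = True
R -> not (not D -> (M iff P)) = False -> True = True
So (A) is true.

(B): Parsed as ((not R and not M) -> not D) -> not (P nor not S)

not R = not False = True
not M = not False = True
not R and not M = True and True = True
not D = not False = True
(not R and not M) -> not D = True -> True = True
not S = not True = False
P nor not S = True nor False = False
not (P nor not S) = not False = True
((not R and not M) -> not D) -> not (P nor not S) = True -> True = True
So (B) is true.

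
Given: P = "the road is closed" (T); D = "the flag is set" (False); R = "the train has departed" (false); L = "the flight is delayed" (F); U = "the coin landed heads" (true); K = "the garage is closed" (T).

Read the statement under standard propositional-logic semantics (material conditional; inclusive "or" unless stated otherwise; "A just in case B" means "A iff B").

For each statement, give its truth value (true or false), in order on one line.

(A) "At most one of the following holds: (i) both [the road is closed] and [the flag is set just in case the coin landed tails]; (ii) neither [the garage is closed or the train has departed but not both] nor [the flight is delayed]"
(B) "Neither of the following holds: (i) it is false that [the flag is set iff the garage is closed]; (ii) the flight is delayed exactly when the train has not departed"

(A) true, (B) false

(A): Parsed as (P ∧ (D ↔ ¬U)) ↑ ((K ⊕ R) ↓ L)

¬U = ¬T = F
D ↔ ¬U = F ↔ F = T
P ∧ (D ↔ ¬U) = T ∧ T = T
K ⊕ R = T ⊕ F = T
(K ⊕ R) ↓ L = T ↓ F = F
(P ∧ (D ↔ ¬U)) ↑ ((K ⊕ R) ↓ L) = T ↑ F = T
Hence (A) is true.

(B): Formalization: ¬(D ↔ K) ↓ (L ↔ ¬R)

D ↔ K = F ↔ T = F
¬(D ↔ K) = ¬F = T
¬R = ¬F = T
L ↔ ¬R = F ↔ T = F
¬(D ↔ K) ↓ (L ↔ ¬R) = T ↓ F = F
So (B) is false.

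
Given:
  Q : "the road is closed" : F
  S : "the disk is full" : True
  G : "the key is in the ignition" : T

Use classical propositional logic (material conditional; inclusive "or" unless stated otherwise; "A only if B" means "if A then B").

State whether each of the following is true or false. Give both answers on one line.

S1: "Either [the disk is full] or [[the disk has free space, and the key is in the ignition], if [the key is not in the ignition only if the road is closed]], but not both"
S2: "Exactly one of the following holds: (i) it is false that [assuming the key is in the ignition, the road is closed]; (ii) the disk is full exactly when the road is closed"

S1 True; S2 True

S1: Formalization: S ⊕ ((¬G → Q) → (¬S ∧ G))

¬G = ¬T = F
¬G → Q = F → F = T
¬S = ¬T = F
¬S ∧ G = F ∧ T = F
(¬G → Q) → (¬S ∧ G) = T → F = F
S ⊕ ((¬G → Q) → (¬S ∧ G)) = T ⊕ F = T
Thus S1 is true.

S2: Parsed as ¬(G → Q) ⊕ (S ↔ Q)

G → Q = T → F = F
¬(G → Q) = ¬F = T
S ↔ Q = T ↔ F = F
¬(G → Q) ⊕ (S ↔ Q) = T ⊕ F = T
Hence S2 is true.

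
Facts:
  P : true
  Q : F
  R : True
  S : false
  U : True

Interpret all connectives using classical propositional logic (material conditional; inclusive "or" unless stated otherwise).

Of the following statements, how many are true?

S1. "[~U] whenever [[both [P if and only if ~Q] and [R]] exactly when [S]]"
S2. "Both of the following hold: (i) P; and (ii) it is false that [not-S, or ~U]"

S1: Parsed as (((P ↔ ¬Q) ∧ R) ↔ S) → ¬U

¬Q = ¬F = T
P ↔ ¬Q = T ↔ T = T
(P ↔ ¬Q) ∧ R = T ∧ T = T
((P ↔ ¬Q) ∧ R) ↔ S = T ↔ F = F
¬U = ¬T = F
(((P ↔ ¬Q) ∧ R) ↔ S) → ¬U = F → F = T
Thus S1 is true.

S2: This is P ∧ ¬(¬S ∨ ¬U).

¬S = ¬F = T
¬U = ¬T = F
¬S ∨ ¬U = T ∨ F = T
¬(¬S ∨ ¬U) = ¬T = F
P ∧ ¬(¬S ∨ ¬U) = T ∧ F = F
Hence S2 is false.

True statements: 1.

1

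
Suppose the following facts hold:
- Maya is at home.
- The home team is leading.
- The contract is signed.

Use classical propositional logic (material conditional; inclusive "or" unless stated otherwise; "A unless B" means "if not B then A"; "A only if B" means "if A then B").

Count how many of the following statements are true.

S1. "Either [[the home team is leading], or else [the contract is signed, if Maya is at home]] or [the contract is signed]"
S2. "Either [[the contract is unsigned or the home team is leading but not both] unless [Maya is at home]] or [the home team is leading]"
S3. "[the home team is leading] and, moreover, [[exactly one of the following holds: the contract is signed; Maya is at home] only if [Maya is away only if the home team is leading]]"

Let N = "the home team is leading" (True), D = "Maya is at home" (True), H = "the contract is signed" (True).

S1: Formalization: (N or (D -> H)) or H

D -> H = True -> True = True
N or (D -> H) = True or True = True
(N or (D -> H)) or H = True or True = True
Hence S1 is true.

S2: Formalization: ((not H xor N) or D) or N

not H = not True = False
not H xor N = False xor True = True
(not H xor N) or D = True or True = True
((not H xor N) or D) or N = True or True = True
So S2 is true.

S3: In symbols: N and ((H xor D) -> (not D -> N))

H xor D = True xor True = False
not D = not True = False
not D -> N = False -> True = True
(H xor D) -> (not D -> N) = False -> True = True
N and ((H xor D) -> (not D -> N)) = True and True = True
Thus S3 is true.

True statements: 3 (S1, S2, S3).

3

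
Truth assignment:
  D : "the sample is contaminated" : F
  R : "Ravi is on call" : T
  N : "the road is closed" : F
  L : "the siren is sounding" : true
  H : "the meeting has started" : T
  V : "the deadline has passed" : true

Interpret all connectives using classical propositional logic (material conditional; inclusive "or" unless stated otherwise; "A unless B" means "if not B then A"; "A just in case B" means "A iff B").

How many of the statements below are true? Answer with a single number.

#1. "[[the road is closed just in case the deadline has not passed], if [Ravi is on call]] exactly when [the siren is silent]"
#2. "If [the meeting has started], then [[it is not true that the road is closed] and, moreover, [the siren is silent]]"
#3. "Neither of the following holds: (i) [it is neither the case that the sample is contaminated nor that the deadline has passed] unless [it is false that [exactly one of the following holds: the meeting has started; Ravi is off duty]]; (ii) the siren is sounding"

0

#1: Parsed as (R -> (N iff not V)) iff not L

not V = not True = False
N iff not V = False iff False = True
R -> (N iff not V) = True -> True = True
not L = not True = False
(R -> (N iff not V)) iff not L = True iff False = False
Hence #1 is false.

#2: This is H -> (not N and not L).

not N = not False = True
not L = not True = False
not N and not L = True and False = False
H -> (not N and not L) = True -> False = False
Thus #2 is false.

#3: This is ((D nor V) or not (H xor not R)) nor L.

D nor V = False nor True = False
not R = not True = False
H xor not R = True xor False = True
not (H xor not R) = not True = False
(D nor V) or not (H xor not R) = False or False = False
((D nor V) or not (H xor not R)) nor L = False nor True = False
So #3 is false.

True statements: 0 (none).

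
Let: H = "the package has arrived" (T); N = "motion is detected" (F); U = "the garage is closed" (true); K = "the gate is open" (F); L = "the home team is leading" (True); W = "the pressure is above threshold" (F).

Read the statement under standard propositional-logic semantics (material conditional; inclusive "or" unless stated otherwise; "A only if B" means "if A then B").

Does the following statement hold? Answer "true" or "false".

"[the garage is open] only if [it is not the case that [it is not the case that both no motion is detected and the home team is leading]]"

true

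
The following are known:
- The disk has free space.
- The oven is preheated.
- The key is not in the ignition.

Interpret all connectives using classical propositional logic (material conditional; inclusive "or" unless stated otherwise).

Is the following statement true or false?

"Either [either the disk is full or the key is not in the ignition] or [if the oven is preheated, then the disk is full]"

The statement is true.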